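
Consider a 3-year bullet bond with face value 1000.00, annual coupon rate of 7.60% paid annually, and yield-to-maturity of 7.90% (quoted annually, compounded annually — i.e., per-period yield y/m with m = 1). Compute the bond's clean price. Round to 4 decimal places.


Answer: Price = 992.2547

Derivation:
Coupon per period c = face * coupon_rate / m = 76.000000
Periods per year m = 1; per-period yield y/m = 0.079000
Number of cashflows N = 3
Cashflows (t years, CF_t, discount factor 1/(1+y/m)^(m*t), PV):
  t = 1.0000: CF_t = 76.000000, DF = 0.926784, PV = 70.435589
  t = 2.0000: CF_t = 76.000000, DF = 0.858929, PV = 65.278581
  t = 3.0000: CF_t = 1076.000000, DF = 0.796041, PV = 856.540568
Price P = sum_t PV_t = 992.254737


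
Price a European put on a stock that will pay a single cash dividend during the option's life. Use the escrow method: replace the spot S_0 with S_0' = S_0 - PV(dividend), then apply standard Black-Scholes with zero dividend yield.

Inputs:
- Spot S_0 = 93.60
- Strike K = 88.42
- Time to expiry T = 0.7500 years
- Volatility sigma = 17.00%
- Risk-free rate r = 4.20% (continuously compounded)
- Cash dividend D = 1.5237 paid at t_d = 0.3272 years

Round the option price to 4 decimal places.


PV(D) = D * exp(-r * t_d) = 1.5237 * 0.98635160 = 1.50290393
S_0' = S_0 - PV(D) = 93.6000 - 1.50290393 = 92.09709607
d1 = (ln(S_0'/K) + (r + sigma^2/2)*T) / (sigma*sqrt(T)) = 0.56432745
d2 = d1 - sigma*sqrt(T) = 0.41710313
exp(-rT) = 0.96899096
N(-d1) = 0.28626565; N(-d2) = 0.33830149
P = K * exp(-rT) * N(-d2) - S_0' * N(-d1) = 88.4200 * 0.96899096 * 0.33830149 - 92.09709607 * 0.28626565 = 2.6208

Answer: Price = 2.6208


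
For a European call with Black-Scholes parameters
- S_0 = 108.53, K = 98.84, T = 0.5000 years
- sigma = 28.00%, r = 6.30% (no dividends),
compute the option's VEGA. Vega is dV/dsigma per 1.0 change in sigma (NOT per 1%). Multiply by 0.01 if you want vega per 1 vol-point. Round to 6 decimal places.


Answer: Vega = 23.446625

Derivation:
d1 = 0.7304627775; d2 = 0.5324728787
phi(d1) = 0.3055241454; exp(-qT) = 1.0000000000; exp(-rT) = 0.9689909565
Vega = S * exp(-qT) * phi(d1) * sqrt(T) = 108.5300 * 1.0000000000 * 0.3055241454 * 0.7071067812 = 23.446625


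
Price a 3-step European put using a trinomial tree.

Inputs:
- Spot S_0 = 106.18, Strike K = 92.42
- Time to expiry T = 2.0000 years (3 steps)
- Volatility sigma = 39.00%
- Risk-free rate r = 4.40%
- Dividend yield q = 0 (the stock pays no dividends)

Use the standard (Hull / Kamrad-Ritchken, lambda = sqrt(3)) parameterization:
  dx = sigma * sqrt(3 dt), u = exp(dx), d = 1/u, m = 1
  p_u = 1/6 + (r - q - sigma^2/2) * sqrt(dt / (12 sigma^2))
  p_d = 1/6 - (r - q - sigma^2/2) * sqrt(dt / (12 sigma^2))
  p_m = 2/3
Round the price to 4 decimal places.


dt = T/N = 0.666667; dx = sigma*sqrt(3*dt) = 0.551543
u = exp(dx) = 1.735930; d = 1/u = 0.576060
p_u = 0.147297, p_m = 0.666667, p_d = 0.186037
Discount per step: exp(-r*dt) = 0.971093
Stock lattice S(k, j) with j the centered position index:
  k=0: S(0,+0) = 106.1800
  k=1: S(1,-1) = 61.1661; S(1,+0) = 106.1800; S(1,+1) = 184.3210
  k=2: S(2,-2) = 35.2353; S(2,-1) = 61.1661; S(2,+0) = 106.1800; S(2,+1) = 184.3210; S(2,+2) = 319.9684
  k=3: S(3,-3) = 20.2977; S(3,-2) = 35.2353; S(3,-1) = 61.1661; S(3,+0) = 106.1800; S(3,+1) = 184.3210; S(3,+2) = 319.9684; S(3,+3) = 555.4428
Terminal payoffs V(N, j) = max(K - S_T, 0):
  V(3,-3) = 72.122334; V(3,-2) = 57.184673; V(3,-1) = 31.253939; V(3,+0) = 0.000000; V(3,+1) = 0.000000; V(3,+2) = 0.000000; V(3,+3) = 0.000000
Backward induction: V(k, j) = exp(-r*dt) * [p_u * V(k+1, j+1) + p_m * V(k+1, j) + p_d * V(k+1, j-1)]
  V(2,-2) = exp(-r*dt) * [p_u*31.253939 + p_m*57.184673 + p_d*72.122334] = 54.521137
  V(2,-1) = exp(-r*dt) * [p_u*0.000000 + p_m*31.253939 + p_d*57.184673] = 30.564560
  V(2,+0) = exp(-r*dt) * [p_u*0.000000 + p_m*0.000000 + p_d*31.253939] = 5.646297
  V(2,+1) = exp(-r*dt) * [p_u*0.000000 + p_m*0.000000 + p_d*0.000000] = 0.000000
  V(2,+2) = exp(-r*dt) * [p_u*0.000000 + p_m*0.000000 + p_d*0.000000] = 0.000000
  V(1,-1) = exp(-r*dt) * [p_u*5.646297 + p_m*30.564560 + p_d*54.521137] = 30.444707
  V(1,+0) = exp(-r*dt) * [p_u*0.000000 + p_m*5.646297 + p_d*30.564560] = 9.177140
  V(1,+1) = exp(-r*dt) * [p_u*0.000000 + p_m*0.000000 + p_d*5.646297] = 1.020053
  V(0,+0) = exp(-r*dt) * [p_u*1.020053 + p_m*9.177140 + p_d*30.444707] = 11.587246

Answer: Price = V(0,0) = 11.5872


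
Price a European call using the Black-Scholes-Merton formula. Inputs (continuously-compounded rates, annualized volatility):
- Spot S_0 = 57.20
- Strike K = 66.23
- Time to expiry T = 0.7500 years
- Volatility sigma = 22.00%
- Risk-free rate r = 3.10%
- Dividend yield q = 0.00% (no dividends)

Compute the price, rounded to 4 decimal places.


Answer: Price = 1.8045

Derivation:
d1 = (ln(S/K) + (r - q + 0.5*sigma^2) * T) / (sigma * sqrt(T)) = -0.55204991
d2 = d1 - sigma * sqrt(T) = -0.74257550
exp(-rT) = 0.97701820; exp(-qT) = 1.00000000
C = S_0 * exp(-qT) * N(d1) - K * exp(-rT) * N(d2)
N(d1) = 0.29045708; N(d2) = 0.22886936
C = 57.2000 * 1.00000000 * 0.29045708 - 66.2300 * 0.97701820 * 0.22886936 = 1.8045


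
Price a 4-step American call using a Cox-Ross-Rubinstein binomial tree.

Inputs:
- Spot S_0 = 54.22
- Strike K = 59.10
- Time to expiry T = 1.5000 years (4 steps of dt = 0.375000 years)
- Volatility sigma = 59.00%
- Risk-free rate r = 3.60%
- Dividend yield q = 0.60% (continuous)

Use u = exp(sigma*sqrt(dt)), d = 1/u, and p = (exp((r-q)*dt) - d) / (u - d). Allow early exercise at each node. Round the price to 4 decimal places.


dt = T/N = 0.375000
u = exp(sigma*sqrt(dt)) = 1.435194; d = 1/u = 0.696770
p = (exp((r-q)*dt) - d) / (u - d) = 0.425966
Discount per step: exp(-r*dt) = 0.986591
Stock lattice S(k, i) with i counting down-moves:
  k=0: S(0,0) = 54.2200
  k=1: S(1,0) = 77.8162; S(1,1) = 37.7789
  k=2: S(2,0) = 111.6813; S(2,1) = 54.2200; S(2,2) = 26.3232
  k=3: S(3,0) = 160.2843; S(3,1) = 77.8162; S(3,2) = 37.7789; S(3,3) = 18.3412
  k=4: S(4,0) = 230.0390; S(4,1) = 111.6813; S(4,2) = 54.2200; S(4,3) = 26.3232; S(4,4) = 12.7796
Terminal payoffs V(N, i) = max(S_T - K, 0):
  V(4,0) = 170.938984; V(4,1) = 52.581304; V(4,2) = 0.000000; V(4,3) = 0.000000; V(4,4) = 0.000000
Backward induction: V(k, i) = exp(-r*dt) * [p * V(k+1, i) + (1-p) * V(k+1, i+1)]; then take max(V_cont, immediate exercise) for American.
  V(3,0) = exp(-r*dt) * [p*170.938984 + (1-p)*52.581304] = 101.616545; exercise = 101.184291; V(3,0) = max -> 101.616545
  V(3,1) = exp(-r*dt) * [p*52.581304 + (1-p)*0.000000] = 22.097517; exercise = 18.716196; V(3,1) = max -> 22.097517
  V(3,2) = exp(-r*dt) * [p*0.000000 + (1-p)*0.000000] = 0.000000; exercise = 0.000000; V(3,2) = max -> 0.000000
  V(3,3) = exp(-r*dt) * [p*0.000000 + (1-p)*0.000000] = 0.000000; exercise = 0.000000; V(3,3) = max -> 0.000000
  V(2,0) = exp(-r*dt) * [p*101.616545 + (1-p)*22.097517] = 55.219415; exercise = 52.581304; V(2,0) = max -> 55.219415
  V(2,1) = exp(-r*dt) * [p*22.097517 + (1-p)*0.000000] = 9.286575; exercise = 0.000000; V(2,1) = max -> 9.286575
  V(2,2) = exp(-r*dt) * [p*0.000000 + (1-p)*0.000000] = 0.000000; exercise = 0.000000; V(2,2) = max -> 0.000000
  V(1,0) = exp(-r*dt) * [p*55.219415 + (1-p)*9.286575] = 28.465520; exercise = 18.716196; V(1,0) = max -> 28.465520
  V(1,1) = exp(-r*dt) * [p*9.286575 + (1-p)*0.000000] = 3.902723; exercise = 0.000000; V(1,1) = max -> 3.902723
  V(0,0) = exp(-r*dt) * [p*28.465520 + (1-p)*3.902723] = 14.173010; exercise = 0.000000; V(0,0) = max -> 14.173010

Answer: Price = V(0,0) = 14.1730


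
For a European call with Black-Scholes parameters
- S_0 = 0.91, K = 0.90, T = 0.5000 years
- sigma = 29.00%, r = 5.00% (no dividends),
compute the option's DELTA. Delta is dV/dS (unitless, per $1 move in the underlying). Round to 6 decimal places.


Answer: Delta = 0.609621

Derivation:
d1 = 0.2783310600; d2 = 0.0732700935
phi(d1) = 0.3837850600; exp(-qT) = 1.0000000000; exp(-rT) = 0.9753099120
N(d1) = 0.6096208824
Delta = exp(-qT) * N(d1) = 1.0000000000 * 0.6096208824 = 0.609621


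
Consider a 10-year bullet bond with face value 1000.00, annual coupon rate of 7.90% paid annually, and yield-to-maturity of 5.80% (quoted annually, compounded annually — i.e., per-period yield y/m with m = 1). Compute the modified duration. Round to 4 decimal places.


Coupon per period c = face * coupon_rate / m = 79.000000
Periods per year m = 1; per-period yield y/m = 0.058000
Number of cashflows N = 10
Cashflows (t years, CF_t, discount factor 1/(1+y/m)^(m*t), PV):
  t = 1.0000: CF_t = 79.000000, DF = 0.945180, PV = 74.669187
  t = 2.0000: CF_t = 79.000000, DF = 0.893364, PV = 70.575791
  t = 3.0000: CF_t = 79.000000, DF = 0.844390, PV = 66.706797
  t = 4.0000: CF_t = 79.000000, DF = 0.798100, PV = 63.049903
  t = 5.0000: CF_t = 79.000000, DF = 0.754348, PV = 59.593481
  t = 6.0000: CF_t = 79.000000, DF = 0.712994, PV = 56.326541
  t = 7.0000: CF_t = 79.000000, DF = 0.673908, PV = 53.238697
  t = 8.0000: CF_t = 79.000000, DF = 0.636964, PV = 50.320129
  t = 9.0000: CF_t = 79.000000, DF = 0.602045, PV = 47.561559
  t = 10.0000: CF_t = 1079.000000, DF = 0.569041, PV = 613.994906
Price P = sum_t PV_t = 1156.036991
First compute Macaulay numerator sum_t t * PV_t:
  t * PV_t at t = 1.0000: 74.669187
  t * PV_t at t = 2.0000: 141.151583
  t * PV_t at t = 3.0000: 200.120391
  t * PV_t at t = 4.0000: 252.199611
  t * PV_t at t = 5.0000: 297.967404
  t * PV_t at t = 6.0000: 337.959248
  t * PV_t at t = 7.0000: 372.670879
  t * PV_t at t = 8.0000: 402.561036
  t * PV_t at t = 9.0000: 428.054031
  t * PV_t at t = 10.0000: 6139.949055
Macaulay duration D = 8647.302424 / 1156.036991 = 7.480126
Modified duration = D / (1 + y/m) = 7.480126 / (1 + 0.058000) = 7.070062

Answer: Modified duration = 7.0701


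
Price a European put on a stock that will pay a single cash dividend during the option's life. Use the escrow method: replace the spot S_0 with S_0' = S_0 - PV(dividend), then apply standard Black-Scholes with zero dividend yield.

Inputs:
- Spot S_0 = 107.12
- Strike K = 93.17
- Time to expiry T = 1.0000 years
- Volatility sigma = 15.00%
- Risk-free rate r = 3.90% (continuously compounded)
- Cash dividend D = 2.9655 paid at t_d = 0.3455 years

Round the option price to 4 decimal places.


Answer: Price = 1.1927

Derivation:
PV(D) = D * exp(-r * t_d) = 2.9655 * 0.98661587 = 2.92580938
S_0' = S_0 - PV(D) = 107.1200 - 2.92580938 = 104.19419062
d1 = (ln(S_0'/K) + (r + sigma^2/2)*T) / (sigma*sqrt(T)) = 1.08053729
d2 = d1 - sigma*sqrt(T) = 0.93053729
exp(-rT) = 0.96175071
N(-d1) = 0.13995149; N(-d2) = 0.17604648
P = K * exp(-rT) * N(-d2) - S_0' * N(-d1) = 93.1700 * 0.96175071 * 0.17604648 - 104.19419062 * 0.13995149 = 1.1927


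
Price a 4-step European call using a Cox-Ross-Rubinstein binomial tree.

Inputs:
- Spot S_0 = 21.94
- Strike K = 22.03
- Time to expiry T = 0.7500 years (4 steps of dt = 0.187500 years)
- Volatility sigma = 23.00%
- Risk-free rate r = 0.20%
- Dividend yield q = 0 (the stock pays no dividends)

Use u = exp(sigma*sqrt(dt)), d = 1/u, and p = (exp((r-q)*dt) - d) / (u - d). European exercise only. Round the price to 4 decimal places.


Answer: Price = V(0,0) = 1.6263

Derivation:
dt = T/N = 0.187500
u = exp(sigma*sqrt(dt)) = 1.104721; d = 1/u = 0.905206
p = (exp((r-q)*dt) - d) / (u - d) = 0.477002
Discount per step: exp(-r*dt) = 0.999625
Stock lattice S(k, i) with i counting down-moves:
  k=0: S(0,0) = 21.9400
  k=1: S(1,0) = 24.2376; S(1,1) = 19.8602
  k=2: S(2,0) = 26.7758; S(2,1) = 21.9400; S(2,2) = 17.9776
  k=3: S(3,0) = 29.5798; S(3,1) = 24.2376; S(3,2) = 19.8602; S(3,3) = 16.2734
  k=4: S(4,0) = 32.6774; S(4,1) = 26.7758; S(4,2) = 21.9400; S(4,3) = 17.9776; S(4,4) = 14.7308
Terminal payoffs V(N, i) = max(S_T - K, 0):
  V(4,0) = 10.647381; V(4,1) = 4.745768; V(4,2) = 0.000000; V(4,3) = 0.000000; V(4,4) = 0.000000
Backward induction: V(k, i) = exp(-r*dt) * [p * V(k+1, i) + (1-p) * V(k+1, i+1)].
  V(3,0) = exp(-r*dt) * [p*10.647381 + (1-p)*4.745768] = 7.558016
  V(3,1) = exp(-r*dt) * [p*4.745768 + (1-p)*0.000000] = 2.262893
  V(3,2) = exp(-r*dt) * [p*0.000000 + (1-p)*0.000000] = 0.000000
  V(3,3) = exp(-r*dt) * [p*0.000000 + (1-p)*0.000000] = 0.000000
  V(2,0) = exp(-r*dt) * [p*7.558016 + (1-p)*2.262893] = 4.786883
  V(2,1) = exp(-r*dt) * [p*2.262893 + (1-p)*0.000000] = 1.079000
  V(2,2) = exp(-r*dt) * [p*0.000000 + (1-p)*0.000000] = 0.000000
  V(1,0) = exp(-r*dt) * [p*4.786883 + (1-p)*1.079000] = 2.846601
  V(1,1) = exp(-r*dt) * [p*1.079000 + (1-p)*0.000000] = 0.514493
  V(0,0) = exp(-r*dt) * [p*2.846601 + (1-p)*0.514493] = 1.626304


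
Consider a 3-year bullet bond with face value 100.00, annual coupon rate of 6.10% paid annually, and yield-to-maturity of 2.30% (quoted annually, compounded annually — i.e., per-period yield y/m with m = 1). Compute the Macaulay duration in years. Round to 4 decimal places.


Coupon per period c = face * coupon_rate / m = 6.100000
Periods per year m = 1; per-period yield y/m = 0.023000
Number of cashflows N = 3
Cashflows (t years, CF_t, discount factor 1/(1+y/m)^(m*t), PV):
  t = 1.0000: CF_t = 6.100000, DF = 0.977517, PV = 5.962854
  t = 2.0000: CF_t = 6.100000, DF = 0.955540, PV = 5.828792
  t = 3.0000: CF_t = 106.100000, DF = 0.934056, PV = 99.103384
Price P = sum_t PV_t = 110.895030
Macaulay numerator sum_t t * PV_t:
  t * PV_t at t = 1.0000: 5.962854
  t * PV_t at t = 2.0000: 11.657584
  t * PV_t at t = 3.0000: 297.310151
Macaulay duration D = (sum_t t * PV_t) / P = 314.930590 / 110.895030 = 2.839898

Answer: Macaulay duration = 2.8399 years


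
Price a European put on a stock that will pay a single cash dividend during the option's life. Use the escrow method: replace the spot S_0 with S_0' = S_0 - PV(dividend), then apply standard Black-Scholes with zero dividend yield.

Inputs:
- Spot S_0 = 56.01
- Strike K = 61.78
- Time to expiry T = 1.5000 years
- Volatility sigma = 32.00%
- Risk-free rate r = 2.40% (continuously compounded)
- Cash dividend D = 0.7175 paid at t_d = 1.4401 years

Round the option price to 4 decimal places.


PV(D) = D * exp(-r * t_d) = 0.7175 * 0.96602806 = 0.69312513
S_0' = S_0 - PV(D) = 56.0100 - 0.69312513 = 55.31687487
d1 = (ln(S_0'/K) + (r + sigma^2/2)*T) / (sigma*sqrt(T)) = 0.00586430
d2 = d1 - sigma*sqrt(T) = -0.38605406
exp(-rT) = 0.96464029
N(-d1) = 0.49766050; N(-d2) = 0.65027168
P = K * exp(-rT) * N(-d2) - S_0' * N(-d1) = 61.7800 * 0.96464029 * 0.65027168 - 55.31687487 * 0.49766050 = 11.2242

Answer: Price = 11.2242


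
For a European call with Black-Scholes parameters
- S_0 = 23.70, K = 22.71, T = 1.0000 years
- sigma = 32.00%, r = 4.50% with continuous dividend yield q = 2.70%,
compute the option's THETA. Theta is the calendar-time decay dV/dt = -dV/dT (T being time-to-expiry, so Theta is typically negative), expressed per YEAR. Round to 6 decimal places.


Answer: Theta = -1.488670

Derivation:
d1 = 0.3495927876; d2 = 0.0295927876
phi(d1) = 0.3752938005; exp(-qT) = 0.9733612415; exp(-rT) = 0.9559974818
Theta = -S*exp(-qT)*phi(d1)*sigma/(2*sqrt(T)) - r*K*exp(-rT)*N(d2) + q*S*exp(-qT)*N(d1)
N(d1) = 0.6366778378; N(d2) = 0.5118040913; sqrt(T) = 1.0000000000
Term 1 = -23.7000 * 0.9733612415 * 0.3752938005 * 0.3200 / (2 * 1.0000000000) = -1.3852040989
Term 2 = -0.0450 * 22.7100 * 0.9559974818 * 0.5118040913 = -0.5000231936
Term 3 = 0.0270 * 23.7000 * 0.9733612415 * 0.6366778378 = 0.3965572479
Theta = -1.3852040989 + (-0.5000231936) + (0.3965572479) = -1.488670


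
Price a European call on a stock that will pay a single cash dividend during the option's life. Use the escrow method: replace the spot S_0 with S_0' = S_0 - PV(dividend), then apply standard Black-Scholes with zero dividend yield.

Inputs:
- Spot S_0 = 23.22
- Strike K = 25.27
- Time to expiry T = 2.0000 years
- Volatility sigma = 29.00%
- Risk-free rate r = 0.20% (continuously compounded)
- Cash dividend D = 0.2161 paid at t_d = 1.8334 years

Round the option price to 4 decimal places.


PV(D) = D * exp(-r * t_d) = 0.2161 * 0.99633991 = 0.21530906
S_0' = S_0 - PV(D) = 23.2200 - 0.21530906 = 23.00469094
d1 = (ln(S_0'/K) + (r + sigma^2/2)*T) / (sigma*sqrt(T)) = -0.01419035
d2 = d1 - sigma*sqrt(T) = -0.42431228
exp(-rT) = 0.99600799
N(d1) = 0.49433906; N(d2) = 0.33566904
C = S_0' * N(d1) - K * exp(-rT) * N(d2) = 23.00469094 * 0.49433906 - 25.2700 * 0.99600799 * 0.33566904 = 2.9236

Answer: Price = 2.9236


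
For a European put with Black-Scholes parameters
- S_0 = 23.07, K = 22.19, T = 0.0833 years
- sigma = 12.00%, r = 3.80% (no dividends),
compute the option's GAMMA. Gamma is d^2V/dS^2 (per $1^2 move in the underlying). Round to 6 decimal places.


Answer: Gamma = 0.233864

Derivation:
d1 = 1.2316333018; d2 = 1.1969992146
phi(d1) = 0.1868593978; exp(-qT) = 1.0000000000; exp(-rT) = 0.9968396046
Gamma = exp(-qT) * phi(d1) / (S * sigma * sqrt(T)) = 1.0000000000 * 0.1868593978 / (23.0700 * 0.1200 * 0.2886173938) = 0.233864


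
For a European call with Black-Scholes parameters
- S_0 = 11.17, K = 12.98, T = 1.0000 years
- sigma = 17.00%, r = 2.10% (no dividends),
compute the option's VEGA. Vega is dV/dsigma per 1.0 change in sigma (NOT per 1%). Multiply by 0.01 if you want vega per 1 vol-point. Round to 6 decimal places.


Answer: Vega = 3.548651

Derivation:
d1 = -0.6748711659; d2 = -0.8448711659
phi(d1) = 0.3176948086; exp(-qT) = 1.0000000000; exp(-rT) = 0.9792189646
Vega = S * exp(-qT) * phi(d1) * sqrt(T) = 11.1700 * 1.0000000000 * 0.3176948086 * 1.0000000000 = 3.548651


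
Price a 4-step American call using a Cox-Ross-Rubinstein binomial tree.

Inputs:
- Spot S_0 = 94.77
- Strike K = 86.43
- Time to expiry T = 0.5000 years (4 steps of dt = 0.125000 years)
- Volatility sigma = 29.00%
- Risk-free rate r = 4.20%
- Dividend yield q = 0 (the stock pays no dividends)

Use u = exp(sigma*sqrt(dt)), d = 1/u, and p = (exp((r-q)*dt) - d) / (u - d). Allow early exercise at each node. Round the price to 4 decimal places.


Answer: Price = V(0,0) = 13.8364

Derivation:
dt = T/N = 0.125000
u = exp(sigma*sqrt(dt)) = 1.107971; d = 1/u = 0.902551
p = (exp((r-q)*dt) - d) / (u - d) = 0.500014
Discount per step: exp(-r*dt) = 0.994764
Stock lattice S(k, i) with i counting down-moves:
  k=0: S(0,0) = 94.7700
  k=1: S(1,0) = 105.0024; S(1,1) = 85.5347
  k=2: S(2,0) = 116.3396; S(2,1) = 94.7700; S(2,2) = 77.1994
  k=3: S(3,0) = 128.9010; S(3,1) = 105.0024; S(3,2) = 85.5347; S(3,3) = 69.6764
  k=4: S(4,0) = 142.8185; S(4,1) = 116.3396; S(4,2) = 94.7700; S(4,3) = 77.1994; S(4,4) = 62.8865
Terminal payoffs V(N, i) = max(S_T - K, 0):
  V(4,0) = 56.388535; V(4,1) = 29.909643; V(4,2) = 8.340000; V(4,3) = 0.000000; V(4,4) = 0.000000
Backward induction: V(k, i) = exp(-r*dt) * [p * V(k+1, i) + (1-p) * V(k+1, i+1)]; then take max(V_cont, immediate exercise) for American.
  V(3,0) = exp(-r*dt) * [p*56.388535 + (1-p)*29.909643] = 42.923528; exercise = 42.470959; V(3,0) = max -> 42.923528
  V(3,1) = exp(-r*dt) * [p*29.909643 + (1-p)*8.340000] = 19.024987; exercise = 18.572419; V(3,1) = max -> 19.024987
  V(3,2) = exp(-r*dt) * [p*8.340000 + (1-p)*0.000000] = 4.148284; exercise = 0.000000; V(3,2) = max -> 4.148284
  V(3,3) = exp(-r*dt) * [p*0.000000 + (1-p)*0.000000] = 0.000000; exercise = 0.000000; V(3,3) = max -> 0.000000
  V(2,0) = exp(-r*dt) * [p*42.923528 + (1-p)*19.024987] = 30.812410; exercise = 29.909643; V(2,0) = max -> 30.812410
  V(2,1) = exp(-r*dt) * [p*19.024987 + (1-p)*4.148284] = 11.526178; exercise = 8.340000; V(2,1) = max -> 11.526178
  V(2,2) = exp(-r*dt) * [p*4.148284 + (1-p)*0.000000] = 2.063341; exercise = 0.000000; V(2,2) = max -> 2.063341
  V(1,0) = exp(-r*dt) * [p*30.812410 + (1-p)*11.526178] = 21.058722; exercise = 18.572419; V(1,0) = max -> 21.058722
  V(1,1) = exp(-r*dt) * [p*11.526178 + (1-p)*2.063341] = 6.759315; exercise = 0.000000; V(1,1) = max -> 6.759315
  V(0,0) = exp(-r*dt) * [p*21.058722 + (1-p)*6.759315] = 13.836392; exercise = 8.340000; V(0,0) = max -> 13.836392


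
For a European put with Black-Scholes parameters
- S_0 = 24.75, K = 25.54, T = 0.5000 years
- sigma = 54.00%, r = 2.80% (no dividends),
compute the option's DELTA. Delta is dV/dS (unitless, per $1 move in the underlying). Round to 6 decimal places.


Answer: Delta = -0.442238

Derivation:
d1 = 0.1452964020; d2 = -0.2365412598
phi(d1) = 0.3947533832; exp(-qT) = 1.0000000000; exp(-rT) = 0.9860975443
N(-d1) = 0.4422384277
Delta = -exp(-qT) * N(-d1) = -1.0000000000 * 0.4422384277 = -0.442238


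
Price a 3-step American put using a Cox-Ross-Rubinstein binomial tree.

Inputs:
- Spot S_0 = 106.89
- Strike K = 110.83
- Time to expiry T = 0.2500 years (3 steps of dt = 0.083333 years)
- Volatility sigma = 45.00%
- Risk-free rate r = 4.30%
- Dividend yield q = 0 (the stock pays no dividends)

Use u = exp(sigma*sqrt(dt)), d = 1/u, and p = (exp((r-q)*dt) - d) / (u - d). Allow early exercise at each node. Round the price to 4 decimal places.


Answer: Price = V(0,0) = 11.9295

Derivation:
dt = T/N = 0.083333
u = exp(sigma*sqrt(dt)) = 1.138719; d = 1/u = 0.878180
p = (exp((r-q)*dt) - d) / (u - d) = 0.481348
Discount per step: exp(-r*dt) = 0.996423
Stock lattice S(k, i) with i counting down-moves:
  k=0: S(0,0) = 106.8900
  k=1: S(1,0) = 121.7177; S(1,1) = 93.8686
  k=2: S(2,0) = 138.6022; S(2,1) = 106.8900; S(2,2) = 82.4336
  k=3: S(3,0) = 157.8289; S(3,1) = 121.7177; S(3,2) = 93.8686; S(3,3) = 72.3915
Terminal payoffs V(N, i) = max(K - S_T, 0):
  V(3,0) = 0.000000; V(3,1) = 0.000000; V(3,2) = 16.961351; V(3,3) = 38.438504
Backward induction: V(k, i) = exp(-r*dt) * [p * V(k+1, i) + (1-p) * V(k+1, i+1)]; then take max(V_cont, immediate exercise) for American.
  V(2,0) = exp(-r*dt) * [p*0.000000 + (1-p)*0.000000] = 0.000000; exercise = 0.000000; V(2,0) = max -> 0.000000
  V(2,1) = exp(-r*dt) * [p*0.000000 + (1-p)*16.961351] = 8.765575; exercise = 3.940000; V(2,1) = max -> 8.765575
  V(2,2) = exp(-r*dt) * [p*16.961351 + (1-p)*38.438504] = 28.000009; exercise = 28.396439; V(2,2) = max -> 28.396439
  V(1,0) = exp(-r*dt) * [p*0.000000 + (1-p)*8.765575] = 4.530022; exercise = 0.000000; V(1,0) = max -> 4.530022
  V(1,1) = exp(-r*dt) * [p*8.765575 + (1-p)*28.396439] = 18.879392; exercise = 16.961351; V(1,1) = max -> 18.879392
  V(0,0) = exp(-r*dt) * [p*4.530022 + (1-p)*18.879392] = 11.929530; exercise = 3.940000; V(0,0) = max -> 11.929530


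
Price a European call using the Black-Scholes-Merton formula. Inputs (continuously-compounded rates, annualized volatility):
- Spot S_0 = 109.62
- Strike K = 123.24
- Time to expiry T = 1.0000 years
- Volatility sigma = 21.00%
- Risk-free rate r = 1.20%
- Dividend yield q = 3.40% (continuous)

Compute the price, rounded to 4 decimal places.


Answer: Price = 3.6191

Derivation:
d1 = (ln(S/K) + (r - q + 0.5*sigma^2) * T) / (sigma * sqrt(T)) = -0.55744683
d2 = d1 - sigma * sqrt(T) = -0.76744683
exp(-rT) = 0.98807171; exp(-qT) = 0.96657150
C = S_0 * exp(-qT) * N(d1) - K * exp(-rT) * N(d2)
N(d1) = 0.28861109; N(d2) = 0.22140795
C = 109.6200 * 0.96657150 * 0.28861109 - 123.2400 * 0.98807171 * 0.22140795 = 3.6191


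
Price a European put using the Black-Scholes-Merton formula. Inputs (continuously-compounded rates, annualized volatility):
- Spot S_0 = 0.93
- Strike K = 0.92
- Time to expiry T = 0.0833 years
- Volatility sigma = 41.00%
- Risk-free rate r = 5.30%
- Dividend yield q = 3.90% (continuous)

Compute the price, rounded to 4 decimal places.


Answer: Price = 0.0382

Derivation:
d1 = (ln(S/K) + (r - q + 0.5*sigma^2) * T) / (sigma * sqrt(T)) = 0.16038180
d2 = d1 - sigma * sqrt(T) = 0.04204867
exp(-rT) = 0.99559483; exp(-qT) = 0.99675657
P = K * exp(-rT) * N(-d2) - S_0 * exp(-qT) * N(-d1)
N(-d1) = 0.43629016; N(-d2) = 0.48322995
P = 0.9200 * 0.99559483 * 0.48322995 - 0.9300 * 0.99675657 * 0.43629016 = 0.0382


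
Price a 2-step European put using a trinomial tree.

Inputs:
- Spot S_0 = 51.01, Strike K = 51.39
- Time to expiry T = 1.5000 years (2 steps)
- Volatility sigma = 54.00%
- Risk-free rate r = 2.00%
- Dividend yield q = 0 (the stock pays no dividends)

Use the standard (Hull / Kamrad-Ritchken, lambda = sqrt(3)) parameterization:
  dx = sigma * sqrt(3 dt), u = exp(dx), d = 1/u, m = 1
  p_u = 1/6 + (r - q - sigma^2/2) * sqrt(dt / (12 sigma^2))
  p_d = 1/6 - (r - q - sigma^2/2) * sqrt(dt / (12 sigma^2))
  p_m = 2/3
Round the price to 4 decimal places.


Answer: Price = V(0,0) = 10.5605

Derivation:
dt = T/N = 0.750000; dx = sigma*sqrt(3*dt) = 0.810000
u = exp(dx) = 2.247908; d = 1/u = 0.444858
p_u = 0.108426, p_m = 0.666667, p_d = 0.224907
Discount per step: exp(-r*dt) = 0.985112
Stock lattice S(k, j) with j the centered position index:
  k=0: S(0,+0) = 51.0100
  k=1: S(1,-1) = 22.6922; S(1,+0) = 51.0100; S(1,+1) = 114.6658
  k=2: S(2,-2) = 10.0948; S(2,-1) = 22.6922; S(2,+0) = 51.0100; S(2,+1) = 114.6658; S(2,+2) = 257.7581
Terminal payoffs V(N, j) = max(K - S_T, 0):
  V(2,-2) = 41.295187; V(2,-1) = 28.697790; V(2,+0) = 0.380000; V(2,+1) = 0.000000; V(2,+2) = 0.000000
Backward induction: V(k, j) = exp(-r*dt) * [p_u * V(k+1, j+1) + p_m * V(k+1, j) + p_d * V(k+1, j-1)]
  V(1,-1) = exp(-r*dt) * [p_u*0.380000 + p_m*28.697790 + p_d*41.295187] = 28.036931
  V(1,+0) = exp(-r*dt) * [p_u*0.000000 + p_m*0.380000 + p_d*28.697790] = 6.607815
  V(1,+1) = exp(-r*dt) * [p_u*0.000000 + p_m*0.000000 + p_d*0.380000] = 0.084192
  V(0,+0) = exp(-r*dt) * [p_u*0.084192 + p_m*6.607815 + p_d*28.036931] = 10.560451


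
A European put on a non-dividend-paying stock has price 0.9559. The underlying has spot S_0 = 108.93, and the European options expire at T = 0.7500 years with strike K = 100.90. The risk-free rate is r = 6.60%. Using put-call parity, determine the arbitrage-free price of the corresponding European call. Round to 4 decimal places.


Answer: Call price = 13.8588

Derivation:
Put-call parity: C - P = S_0 * exp(-qT) - K * exp(-rT).
S_0 * exp(-qT) = 108.9300 * 1.00000000 = 108.93000000
K * exp(-rT) = 100.9000 * 0.95170516 = 96.02705046
C = P + S*exp(-qT) - K*exp(-rT)
C = 0.9559 + 108.93000000 - 96.02705046 = 13.8588


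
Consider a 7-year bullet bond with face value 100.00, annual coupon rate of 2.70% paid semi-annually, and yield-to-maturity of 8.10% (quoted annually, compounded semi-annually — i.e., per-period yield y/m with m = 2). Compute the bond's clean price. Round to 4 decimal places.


Answer: Price = 71.5735

Derivation:
Coupon per period c = face * coupon_rate / m = 1.350000
Periods per year m = 2; per-period yield y/m = 0.040500
Number of cashflows N = 14
Cashflows (t years, CF_t, discount factor 1/(1+y/m)^(m*t), PV):
  t = 0.5000: CF_t = 1.350000, DF = 0.961076, PV = 1.297453
  t = 1.0000: CF_t = 1.350000, DF = 0.923668, PV = 1.246952
  t = 1.5000: CF_t = 1.350000, DF = 0.887715, PV = 1.198416
  t = 2.0000: CF_t = 1.350000, DF = 0.853162, PV = 1.151769
  t = 2.5000: CF_t = 1.350000, DF = 0.819954, PV = 1.106938
  t = 3.0000: CF_t = 1.350000, DF = 0.788039, PV = 1.063852
  t = 3.5000: CF_t = 1.350000, DF = 0.757365, PV = 1.022443
  t = 4.0000: CF_t = 1.350000, DF = 0.727886, PV = 0.982646
  t = 4.5000: CF_t = 1.350000, DF = 0.699554, PV = 0.944398
  t = 5.0000: CF_t = 1.350000, DF = 0.672325, PV = 0.907639
  t = 5.5000: CF_t = 1.350000, DF = 0.646156, PV = 0.872310
  t = 6.0000: CF_t = 1.350000, DF = 0.621005, PV = 0.838357
  t = 6.5000: CF_t = 1.350000, DF = 0.596833, PV = 0.805725
  t = 7.0000: CF_t = 101.350000, DF = 0.573602, PV = 58.134584
Price P = sum_t PV_t = 71.573481


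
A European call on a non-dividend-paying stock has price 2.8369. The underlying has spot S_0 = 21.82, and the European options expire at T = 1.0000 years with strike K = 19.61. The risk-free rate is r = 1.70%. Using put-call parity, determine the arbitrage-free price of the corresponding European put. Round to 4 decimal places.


Answer: Put price = 0.2963

Derivation:
Put-call parity: C - P = S_0 * exp(-qT) - K * exp(-rT).
S_0 * exp(-qT) = 21.8200 * 1.00000000 = 21.82000000
K * exp(-rT) = 19.6100 * 0.98314368 = 19.27944766
P = C - S*exp(-qT) + K*exp(-rT)
P = 2.8369 - 21.82000000 + 19.27944766 = 0.2963


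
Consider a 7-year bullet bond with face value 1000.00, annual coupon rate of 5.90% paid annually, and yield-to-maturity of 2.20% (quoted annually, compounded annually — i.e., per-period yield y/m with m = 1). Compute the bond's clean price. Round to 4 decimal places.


Answer: Price = 1237.6334

Derivation:
Coupon per period c = face * coupon_rate / m = 59.000000
Periods per year m = 1; per-period yield y/m = 0.022000
Number of cashflows N = 7
Cashflows (t years, CF_t, discount factor 1/(1+y/m)^(m*t), PV):
  t = 1.0000: CF_t = 59.000000, DF = 0.978474, PV = 57.729941
  t = 2.0000: CF_t = 59.000000, DF = 0.957411, PV = 56.487222
  t = 3.0000: CF_t = 59.000000, DF = 0.936801, PV = 55.271255
  t = 4.0000: CF_t = 59.000000, DF = 0.916635, PV = 54.081463
  t = 5.0000: CF_t = 59.000000, DF = 0.896903, PV = 52.917282
  t = 6.0000: CF_t = 59.000000, DF = 0.877596, PV = 51.778163
  t = 7.0000: CF_t = 1059.000000, DF = 0.858704, PV = 909.368046
Price P = sum_t PV_t = 1237.633372


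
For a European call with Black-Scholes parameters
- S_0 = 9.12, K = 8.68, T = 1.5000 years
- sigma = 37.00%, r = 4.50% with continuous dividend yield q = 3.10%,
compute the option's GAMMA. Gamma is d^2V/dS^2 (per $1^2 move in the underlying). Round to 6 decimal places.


d1 = 0.3820393580; d2 = -0.0711162444
phi(d1) = 0.3708655916; exp(-qT) = 0.9545645606; exp(-rT) = 0.9347277206
Gamma = exp(-qT) * phi(d1) / (S * sigma * sqrt(T)) = 0.9545645606 * 0.3708655916 / (9.1200 * 0.3700 * 1.2247448714) = 0.085660

Answer: Gamma = 0.085660


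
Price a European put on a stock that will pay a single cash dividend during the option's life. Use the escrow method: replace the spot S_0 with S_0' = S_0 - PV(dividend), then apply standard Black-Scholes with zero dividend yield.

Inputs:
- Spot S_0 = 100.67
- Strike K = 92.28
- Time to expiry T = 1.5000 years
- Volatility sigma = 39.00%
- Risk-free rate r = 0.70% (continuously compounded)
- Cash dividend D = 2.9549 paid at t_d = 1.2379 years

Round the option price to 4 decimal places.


PV(D) = D * exp(-r * t_d) = 2.9549 * 0.99137214 = 2.92940552
S_0' = S_0 - PV(D) = 100.6700 - 2.92940552 = 97.74059448
d1 = (ln(S_0'/K) + (r + sigma^2/2)*T) / (sigma*sqrt(T)) = 0.38116686
d2 = d1 - sigma*sqrt(T) = -0.09648364
exp(-rT) = 0.98955493
N(-d1) = 0.35153972; N(-d2) = 0.53843177
P = K * exp(-rT) * N(-d2) - S_0' * N(-d1) = 92.2800 * 0.98955493 * 0.53843177 - 97.74059448 * 0.35153972 = 14.8078

Answer: Price = 14.8078


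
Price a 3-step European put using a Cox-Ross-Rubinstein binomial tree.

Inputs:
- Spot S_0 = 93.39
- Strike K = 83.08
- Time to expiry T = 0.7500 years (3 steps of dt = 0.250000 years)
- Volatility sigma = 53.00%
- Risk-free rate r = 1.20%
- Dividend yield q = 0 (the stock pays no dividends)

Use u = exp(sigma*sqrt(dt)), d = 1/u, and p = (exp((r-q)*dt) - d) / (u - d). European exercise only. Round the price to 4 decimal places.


Answer: Price = V(0,0) = 11.8205

Derivation:
dt = T/N = 0.250000
u = exp(sigma*sqrt(dt)) = 1.303431; d = 1/u = 0.767206
p = (exp((r-q)*dt) - d) / (u - d) = 0.439738
Discount per step: exp(-r*dt) = 0.997004
Stock lattice S(k, i) with i counting down-moves:
  k=0: S(0,0) = 93.3900
  k=1: S(1,0) = 121.7274; S(1,1) = 71.6494
  k=2: S(2,0) = 158.6633; S(2,1) = 93.3900; S(2,2) = 54.9698
  k=3: S(3,0) = 206.8066; S(3,1) = 121.7274; S(3,2) = 71.6494; S(3,3) = 42.1732
Terminal payoffs V(N, i) = max(K - S_T, 0):
  V(3,0) = 0.000000; V(3,1) = 0.000000; V(3,2) = 11.430636; V(3,3) = 40.906828
Backward induction: V(k, i) = exp(-r*dt) * [p * V(k+1, i) + (1-p) * V(k+1, i+1)].
  V(2,0) = exp(-r*dt) * [p*0.000000 + (1-p)*0.000000] = 0.000000
  V(2,1) = exp(-r*dt) * [p*0.000000 + (1-p)*11.430636] = 6.384967
  V(2,2) = exp(-r*dt) * [p*11.430636 + (1-p)*40.906828] = 27.861315
  V(1,0) = exp(-r*dt) * [p*0.000000 + (1-p)*6.384967] = 3.566538
  V(1,1) = exp(-r*dt) * [p*6.384967 + (1-p)*27.861315] = 18.362178
  V(0,0) = exp(-r*dt) * [p*3.566538 + (1-p)*18.362178] = 11.820457


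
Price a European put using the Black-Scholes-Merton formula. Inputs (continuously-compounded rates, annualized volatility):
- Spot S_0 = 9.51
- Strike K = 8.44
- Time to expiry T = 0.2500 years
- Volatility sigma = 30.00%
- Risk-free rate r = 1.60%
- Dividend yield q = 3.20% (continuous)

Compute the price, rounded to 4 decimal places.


d1 = (ln(S/K) + (r - q + 0.5*sigma^2) * T) / (sigma * sqrt(T)) = 0.84407712
d2 = d1 - sigma * sqrt(T) = 0.69407712
exp(-rT) = 0.99600799; exp(-qT) = 0.99203191
P = K * exp(-rT) * N(-d2) - S_0 * exp(-qT) * N(-d1)
N(-d1) = 0.19931316; N(-d2) = 0.24381692
P = 8.4400 * 0.99600799 * 0.24381692 - 9.5100 * 0.99203191 * 0.19931316 = 0.1692

Answer: Price = 0.1692


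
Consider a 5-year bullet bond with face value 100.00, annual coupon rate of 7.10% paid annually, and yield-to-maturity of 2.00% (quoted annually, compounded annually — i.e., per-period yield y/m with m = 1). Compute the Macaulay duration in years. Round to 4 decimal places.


Answer: Macaulay duration = 4.4497 years

Derivation:
Coupon per period c = face * coupon_rate / m = 7.100000
Periods per year m = 1; per-period yield y/m = 0.020000
Number of cashflows N = 5
Cashflows (t years, CF_t, discount factor 1/(1+y/m)^(m*t), PV):
  t = 1.0000: CF_t = 7.100000, DF = 0.980392, PV = 6.960784
  t = 2.0000: CF_t = 7.100000, DF = 0.961169, PV = 6.824298
  t = 3.0000: CF_t = 7.100000, DF = 0.942322, PV = 6.690489
  t = 4.0000: CF_t = 7.100000, DF = 0.923845, PV = 6.559303
  t = 5.0000: CF_t = 107.100000, DF = 0.905731, PV = 97.003770
Price P = sum_t PV_t = 124.038643
Macaulay numerator sum_t t * PV_t:
  t * PV_t at t = 1.0000: 6.960784
  t * PV_t at t = 2.0000: 13.648597
  t * PV_t at t = 3.0000: 20.071466
  t * PV_t at t = 4.0000: 26.237210
  t * PV_t at t = 5.0000: 485.018849
Macaulay duration D = (sum_t t * PV_t) / P = 551.936905 / 124.038643 = 4.449717


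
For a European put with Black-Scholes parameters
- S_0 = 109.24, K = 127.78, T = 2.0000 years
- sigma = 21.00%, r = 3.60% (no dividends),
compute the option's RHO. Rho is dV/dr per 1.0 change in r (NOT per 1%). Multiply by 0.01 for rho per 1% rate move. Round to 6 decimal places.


d1 = -0.1369185628; d2 = -0.4339034109
phi(d1) = 0.3952203270; exp(-qT) = 1.0000000000; exp(-rT) = 0.9305308958
N(-d2) = 0.6678207086
Rho = -K*T*exp(-rT)*N(-d2) = -127.7800 * 2.0000 * 0.9305308958 * 0.6678207086 = -158.812089

Answer: Rho = -158.812089


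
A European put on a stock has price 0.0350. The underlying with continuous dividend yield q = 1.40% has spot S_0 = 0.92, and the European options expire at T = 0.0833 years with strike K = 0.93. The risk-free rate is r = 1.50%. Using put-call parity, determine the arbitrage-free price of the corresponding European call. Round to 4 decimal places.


Put-call parity: C - P = S_0 * exp(-qT) - K * exp(-rT).
S_0 * exp(-qT) = 0.9200 * 0.99883448 = 0.91892772
K * exp(-rT) = 0.9300 * 0.99875128 = 0.92883869
C = P + S*exp(-qT) - K*exp(-rT)
C = 0.0350 + 0.91892772 - 0.92883869 = 0.0251

Answer: Call price = 0.0251


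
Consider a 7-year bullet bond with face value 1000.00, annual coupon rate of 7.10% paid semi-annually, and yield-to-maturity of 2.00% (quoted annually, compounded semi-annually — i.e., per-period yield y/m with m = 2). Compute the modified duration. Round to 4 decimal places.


Answer: Modified duration = 5.7874

Derivation:
Coupon per period c = face * coupon_rate / m = 35.500000
Periods per year m = 2; per-period yield y/m = 0.010000
Number of cashflows N = 14
Cashflows (t years, CF_t, discount factor 1/(1+y/m)^(m*t), PV):
  t = 0.5000: CF_t = 35.500000, DF = 0.990099, PV = 35.148515
  t = 1.0000: CF_t = 35.500000, DF = 0.980296, PV = 34.800510
  t = 1.5000: CF_t = 35.500000, DF = 0.970590, PV = 34.455950
  t = 2.0000: CF_t = 35.500000, DF = 0.960980, PV = 34.114802
  t = 2.5000: CF_t = 35.500000, DF = 0.951466, PV = 33.777032
  t = 3.0000: CF_t = 35.500000, DF = 0.942045, PV = 33.442606
  t = 3.5000: CF_t = 35.500000, DF = 0.932718, PV = 33.111491
  t = 4.0000: CF_t = 35.500000, DF = 0.923483, PV = 32.783654
  t = 4.5000: CF_t = 35.500000, DF = 0.914340, PV = 32.459064
  t = 5.0000: CF_t = 35.500000, DF = 0.905287, PV = 32.137687
  t = 5.5000: CF_t = 35.500000, DF = 0.896324, PV = 31.819492
  t = 6.0000: CF_t = 35.500000, DF = 0.887449, PV = 31.504447
  t = 6.5000: CF_t = 35.500000, DF = 0.878663, PV = 31.192522
  t = 7.0000: CF_t = 1035.500000, DF = 0.869963, PV = 900.846655
Price P = sum_t PV_t = 1331.594428
First compute Macaulay numerator sum_t t * PV_t:
  t * PV_t at t = 0.5000: 17.574257
  t * PV_t at t = 1.0000: 34.800510
  t * PV_t at t = 1.5000: 51.683925
  t * PV_t at t = 2.0000: 68.229604
  t * PV_t at t = 2.5000: 84.442580
  t * PV_t at t = 3.0000: 100.327818
  t * PV_t at t = 3.5000: 115.890218
  t * PV_t at t = 4.0000: 131.134618
  t * PV_t at t = 4.5000: 146.065787
  t * PV_t at t = 5.0000: 160.688434
  t * PV_t at t = 5.5000: 175.007206
  t * PV_t at t = 6.0000: 189.026685
  t * PV_t at t = 6.5000: 202.751395
  t * PV_t at t = 7.0000: 6305.926585
Macaulay duration D = 7783.549622 / 1331.594428 = 5.845286
Modified duration = D / (1 + y/m) = 5.845286 / (1 + 0.010000) = 5.787411


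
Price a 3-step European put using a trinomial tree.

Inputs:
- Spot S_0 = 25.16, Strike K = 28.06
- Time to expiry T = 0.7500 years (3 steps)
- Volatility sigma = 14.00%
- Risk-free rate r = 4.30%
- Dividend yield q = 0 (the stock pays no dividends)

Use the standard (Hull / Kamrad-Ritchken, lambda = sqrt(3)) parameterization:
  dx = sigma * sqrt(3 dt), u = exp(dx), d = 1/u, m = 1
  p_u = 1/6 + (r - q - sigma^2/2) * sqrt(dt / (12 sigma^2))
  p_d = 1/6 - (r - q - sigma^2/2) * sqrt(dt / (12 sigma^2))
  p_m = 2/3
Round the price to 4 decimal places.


dt = T/N = 0.250000; dx = sigma*sqrt(3*dt) = 0.121244
u = exp(dx) = 1.128900; d = 1/u = 0.885818
p_u = 0.200895, p_m = 0.666667, p_d = 0.132438
Discount per step: exp(-r*dt) = 0.989308
Stock lattice S(k, j) with j the centered position index:
  k=0: S(0,+0) = 25.1600
  k=1: S(1,-1) = 22.2872; S(1,+0) = 25.1600; S(1,+1) = 28.4031
  k=2: S(2,-2) = 19.7424; S(2,-1) = 22.2872; S(2,+0) = 25.1600; S(2,+1) = 28.4031; S(2,+2) = 32.0643
  k=3: S(3,-3) = 17.4882; S(3,-2) = 19.7424; S(3,-1) = 22.2872; S(3,+0) = 25.1600; S(3,+1) = 28.4031; S(3,+2) = 32.0643; S(3,+3) = 36.1974
Terminal payoffs V(N, j) = max(K - S_T, 0):
  V(3,-3) = 10.571828; V(3,-2) = 8.317606; V(3,-1) = 5.772814; V(3,+0) = 2.900000; V(3,+1) = 0.000000; V(3,+2) = 0.000000; V(3,+3) = 0.000000
Backward induction: V(k, j) = exp(-r*dt) * [p_u * V(k+1, j+1) + p_m * V(k+1, j) + p_d * V(k+1, j-1)]
  V(2,-2) = exp(-r*dt) * [p_u*5.772814 + p_m*8.317606 + p_d*10.571828] = 8.018253
  V(2,-1) = exp(-r*dt) * [p_u*2.900000 + p_m*5.772814 + p_d*8.317606] = 5.473549
  V(2,+0) = exp(-r*dt) * [p_u*0.000000 + p_m*2.900000 + p_d*5.772814] = 2.669027
  V(2,+1) = exp(-r*dt) * [p_u*0.000000 + p_m*0.000000 + p_d*2.900000] = 0.379964
  V(2,+2) = exp(-r*dt) * [p_u*0.000000 + p_m*0.000000 + p_d*0.000000] = 0.000000
  V(1,-1) = exp(-r*dt) * [p_u*2.669027 + p_m*5.473549 + p_d*8.018253] = 5.191044
  V(1,+0) = exp(-r*dt) * [p_u*0.379964 + p_m*2.669027 + p_d*5.473549] = 2.552997
  V(1,+1) = exp(-r*dt) * [p_u*0.000000 + p_m*0.379964 + p_d*2.669027] = 0.600302
  V(0,+0) = exp(-r*dt) * [p_u*0.600302 + p_m*2.552997 + p_d*5.191044] = 2.483249

Answer: Price = V(0,0) = 2.4832


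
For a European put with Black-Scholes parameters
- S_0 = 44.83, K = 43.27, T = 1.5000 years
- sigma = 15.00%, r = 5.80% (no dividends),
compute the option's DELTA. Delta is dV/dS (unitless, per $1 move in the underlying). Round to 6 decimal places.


d1 = 0.7582150764; d2 = 0.5745033457
phi(d1) = 0.2992776371; exp(-qT) = 1.0000000000; exp(-rT) = 0.9166770956
N(-d1) = 0.2241611186
Delta = -exp(-qT) * N(-d1) = -1.0000000000 * 0.2241611186 = -0.224161

Answer: Delta = -0.224161


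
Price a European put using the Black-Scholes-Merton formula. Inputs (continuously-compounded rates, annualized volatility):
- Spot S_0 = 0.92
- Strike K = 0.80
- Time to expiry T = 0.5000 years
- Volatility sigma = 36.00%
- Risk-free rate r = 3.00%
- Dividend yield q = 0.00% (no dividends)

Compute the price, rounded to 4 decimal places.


d1 = (ln(S/K) + (r - q + 0.5*sigma^2) * T) / (sigma * sqrt(T)) = 0.73524155
d2 = d1 - sigma * sqrt(T) = 0.48068311
exp(-rT) = 0.98511194; exp(-qT) = 1.00000000
P = K * exp(-rT) * N(-d2) - S_0 * exp(-qT) * N(-d1)
N(-d1) = 0.23109620; N(-d2) = 0.31537087
P = 0.8000 * 0.98511194 * 0.31537087 - 0.9200 * 1.00000000 * 0.23109620 = 0.0359

Answer: Price = 0.0359


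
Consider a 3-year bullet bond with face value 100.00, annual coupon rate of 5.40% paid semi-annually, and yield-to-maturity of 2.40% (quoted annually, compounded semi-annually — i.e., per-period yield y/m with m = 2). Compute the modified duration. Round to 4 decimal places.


Answer: Modified duration = 2.7853

Derivation:
Coupon per period c = face * coupon_rate / m = 2.700000
Periods per year m = 2; per-period yield y/m = 0.012000
Number of cashflows N = 6
Cashflows (t years, CF_t, discount factor 1/(1+y/m)^(m*t), PV):
  t = 0.5000: CF_t = 2.700000, DF = 0.988142, PV = 2.667984
  t = 1.0000: CF_t = 2.700000, DF = 0.976425, PV = 2.636348
  t = 1.5000: CF_t = 2.700000, DF = 0.964847, PV = 2.605087
  t = 2.0000: CF_t = 2.700000, DF = 0.953406, PV = 2.574197
  t = 2.5000: CF_t = 2.700000, DF = 0.942101, PV = 2.543673
  t = 3.0000: CF_t = 102.700000, DF = 0.930930, PV = 95.606489
Price P = sum_t PV_t = 108.633777
First compute Macaulay numerator sum_t t * PV_t:
  t * PV_t at t = 0.5000: 1.333992
  t * PV_t at t = 1.0000: 2.636348
  t * PV_t at t = 1.5000: 3.907630
  t * PV_t at t = 2.0000: 5.148393
  t * PV_t at t = 2.5000: 6.359181
  t * PV_t at t = 3.0000: 286.819466
Macaulay duration D = 306.205011 / 108.633777 = 2.818691
Modified duration = D / (1 + y/m) = 2.818691 / (1 + 0.012000) = 2.785267
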